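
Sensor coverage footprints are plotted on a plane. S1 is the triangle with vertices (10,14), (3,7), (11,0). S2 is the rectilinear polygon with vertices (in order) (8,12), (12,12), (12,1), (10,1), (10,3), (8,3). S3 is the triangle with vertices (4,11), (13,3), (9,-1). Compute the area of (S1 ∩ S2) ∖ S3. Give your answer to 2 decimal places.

13.39

|S1 ∩ S2| = 23.8929.
|(S1 ∩ S2) ∩ S3| = 10.4985.
|(S1 ∩ S2) ∖ S3| = 23.8929 − 10.4985 = 13.39.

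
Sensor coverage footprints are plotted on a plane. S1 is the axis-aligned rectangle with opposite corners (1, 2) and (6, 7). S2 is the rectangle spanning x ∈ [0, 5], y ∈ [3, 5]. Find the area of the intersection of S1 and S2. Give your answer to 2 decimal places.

|S1∩S2|: x∈[1,5], y∈[3,5] → 4·2 = 8.

8.00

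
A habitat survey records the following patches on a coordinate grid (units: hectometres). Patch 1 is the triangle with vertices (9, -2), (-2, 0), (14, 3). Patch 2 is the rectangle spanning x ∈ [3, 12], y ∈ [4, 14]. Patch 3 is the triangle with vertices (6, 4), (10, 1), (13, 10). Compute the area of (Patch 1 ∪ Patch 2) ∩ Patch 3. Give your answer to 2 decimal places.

15.04

|Patch 1 ∪ Patch 2| = 122.5.
|(Patch 1 ∪ Patch 2) ∩ Patch 3| = 15.04.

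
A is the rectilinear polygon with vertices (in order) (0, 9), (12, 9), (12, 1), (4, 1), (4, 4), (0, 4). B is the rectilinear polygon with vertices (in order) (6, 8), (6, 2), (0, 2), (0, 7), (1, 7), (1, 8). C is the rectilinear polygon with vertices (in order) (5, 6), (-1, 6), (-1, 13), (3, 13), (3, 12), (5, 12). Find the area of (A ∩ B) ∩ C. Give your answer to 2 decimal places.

9.00

The region (A ∩ B) ∩ C is the polygon with vertices (0,7), (1,7), (1,8), (5,8), (5,6), (0,6).
By the shoelace formula its area is 9.00.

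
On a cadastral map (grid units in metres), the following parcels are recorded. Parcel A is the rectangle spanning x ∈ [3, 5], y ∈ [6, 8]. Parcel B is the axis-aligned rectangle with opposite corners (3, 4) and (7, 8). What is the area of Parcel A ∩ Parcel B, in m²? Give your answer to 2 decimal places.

|Parcel A∩Parcel B|: x∈[3,5], y∈[6,8] → 2·2 = 4.

4.00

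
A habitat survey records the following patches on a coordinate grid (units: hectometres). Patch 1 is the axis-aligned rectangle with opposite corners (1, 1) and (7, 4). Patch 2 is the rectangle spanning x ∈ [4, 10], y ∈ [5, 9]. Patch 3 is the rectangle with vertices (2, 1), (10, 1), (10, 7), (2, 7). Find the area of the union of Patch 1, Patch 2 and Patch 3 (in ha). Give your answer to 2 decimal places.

63.00

By inclusion–exclusion:
Individual areas: |Patch 1| = 18, |Patch 2| = 24, |Patch 3| = 48.
|Patch 1∩Patch 2| = 0 (no overlap).
|Patch 1∩Patch 3|: x∈[2,7], y∈[1,4] → 5·3 = 15.
|Patch 2∩Patch 3|: x∈[4,10], y∈[5,7] → 6·2 = 12.
|Patch 1∩Patch 2∩Patch 3| = 0.
|Patch 1 ∪ Patch 2 ∪ Patch 3| = 90 − 27 + 0 = 63.00.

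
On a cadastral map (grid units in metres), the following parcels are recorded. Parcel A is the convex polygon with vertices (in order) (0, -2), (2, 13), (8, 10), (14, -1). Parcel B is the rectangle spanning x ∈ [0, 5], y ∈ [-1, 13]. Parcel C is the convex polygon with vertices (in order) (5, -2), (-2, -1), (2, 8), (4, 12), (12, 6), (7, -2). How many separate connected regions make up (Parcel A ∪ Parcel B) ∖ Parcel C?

3

(Parcel A ∪ Parcel B) ∖ Parcel C splits into 3 disjoint pieces (area 24.2115, area 18.8803, area 1.1571).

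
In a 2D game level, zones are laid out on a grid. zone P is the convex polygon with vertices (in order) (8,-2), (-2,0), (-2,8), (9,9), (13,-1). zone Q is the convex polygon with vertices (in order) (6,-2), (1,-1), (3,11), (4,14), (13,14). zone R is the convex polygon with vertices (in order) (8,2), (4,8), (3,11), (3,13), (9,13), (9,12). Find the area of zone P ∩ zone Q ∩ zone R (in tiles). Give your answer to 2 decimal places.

The intersection is the polygon with vertices (8.697,8.973), (8.074,2.741), (7.849,2.226), (4,8), (3.824,8.529).
By the shoelace formula its area is 17.30.

17.30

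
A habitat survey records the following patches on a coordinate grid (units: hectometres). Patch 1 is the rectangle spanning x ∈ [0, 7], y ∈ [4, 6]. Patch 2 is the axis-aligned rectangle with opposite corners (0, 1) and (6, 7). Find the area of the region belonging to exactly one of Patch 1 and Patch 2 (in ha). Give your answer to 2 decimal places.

|Patch 1∩Patch 2|: x∈[0,6], y∈[4,6] → 6·2 = 12.
|Patch 1 △ Patch 2| = |Patch 1| + |Patch 2| − 2·|Patch 1∩Patch 2| = 14 + 36 − 24 = 26.00.

26.00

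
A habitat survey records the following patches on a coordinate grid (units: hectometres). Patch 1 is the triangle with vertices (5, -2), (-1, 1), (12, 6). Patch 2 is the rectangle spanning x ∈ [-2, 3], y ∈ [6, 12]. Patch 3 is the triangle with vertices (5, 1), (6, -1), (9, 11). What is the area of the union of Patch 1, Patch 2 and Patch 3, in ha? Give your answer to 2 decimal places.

68.22

By inclusion–exclusion:
Individual areas: |Patch 1| = 34.5, |Patch 2| = 30, |Patch 3| = 9.
|Patch 1∩Patch 2| = 0.
|Patch 1∩Patch 3| = 5.2794.
|Patch 2∩Patch 3| = 0.
|Patch 1∩Patch 2∩Patch 3| = 0.
|Patch 1 ∪ Patch 2 ∪ Patch 3| = 73.5 − 5.2794 + 0 = 68.22.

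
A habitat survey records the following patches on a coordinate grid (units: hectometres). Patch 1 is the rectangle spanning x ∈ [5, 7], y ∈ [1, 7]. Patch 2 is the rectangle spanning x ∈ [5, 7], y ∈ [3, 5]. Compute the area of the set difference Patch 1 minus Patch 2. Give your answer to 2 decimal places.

|Patch 1∩Patch 2|: x∈[5,7], y∈[3,5] → 2·2 = 4.
|Patch 1| = 12.
|Patch 1 ∖ Patch 2| = |Patch 1| − |Patch 1∩Patch 2| = 12 − 4 = 8.00.

8.00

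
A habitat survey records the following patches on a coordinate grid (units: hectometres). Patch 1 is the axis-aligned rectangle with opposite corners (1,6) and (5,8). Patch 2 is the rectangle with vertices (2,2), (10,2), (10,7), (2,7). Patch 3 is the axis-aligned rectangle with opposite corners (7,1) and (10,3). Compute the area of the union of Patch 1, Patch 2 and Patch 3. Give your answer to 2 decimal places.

48.00

By inclusion–exclusion:
Individual areas: |Patch 1| = 8, |Patch 2| = 40, |Patch 3| = 6.
|Patch 1∩Patch 2|: x∈[2,5], y∈[6,7] → 3·1 = 3.
|Patch 1∩Patch 3| = 0 (no overlap).
|Patch 2∩Patch 3|: x∈[7,10], y∈[2,3] → 3·1 = 3.
|Patch 1∩Patch 2∩Patch 3| = 0.
|Patch 1 ∪ Patch 2 ∪ Patch 3| = 54 − 6 + 0 = 48.00.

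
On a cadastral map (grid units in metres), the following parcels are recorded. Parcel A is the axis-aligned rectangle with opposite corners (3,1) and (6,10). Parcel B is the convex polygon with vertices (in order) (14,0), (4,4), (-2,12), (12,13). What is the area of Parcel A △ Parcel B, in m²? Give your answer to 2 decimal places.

|Parcel A| = 27, |Parcel B| = 120, |Parcel A∩Parcel B| = 18.1333.
|Parcel A △ Parcel B| = |Parcel A| + |Parcel B| − 2·|Parcel A∩Parcel B| = 27 + 120 − 36.2667 = 110.73.

110.73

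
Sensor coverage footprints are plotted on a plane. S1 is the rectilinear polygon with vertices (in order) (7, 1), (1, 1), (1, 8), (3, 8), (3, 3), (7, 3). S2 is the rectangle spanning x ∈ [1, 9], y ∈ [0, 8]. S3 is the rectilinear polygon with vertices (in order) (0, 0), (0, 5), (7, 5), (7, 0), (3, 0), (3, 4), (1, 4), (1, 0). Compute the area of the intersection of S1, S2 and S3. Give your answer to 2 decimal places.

10.00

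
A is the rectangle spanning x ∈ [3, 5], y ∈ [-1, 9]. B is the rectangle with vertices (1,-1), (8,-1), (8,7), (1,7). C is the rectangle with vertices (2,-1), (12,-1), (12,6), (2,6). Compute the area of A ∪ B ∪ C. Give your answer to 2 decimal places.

By inclusion–exclusion:
Individual areas: |A| = 20, |B| = 56, |C| = 70.
|A∩B|: x∈[3,5], y∈[-1,7] → 2·8 = 16.
|A∩C|: x∈[3,5], y∈[-1,6] → 2·7 = 14.
|B∩C|: x∈[2,8], y∈[-1,6] → 6·7 = 42.
|A∩B∩C| = 14.
|A ∪ B ∪ C| = 146 − 72 + 14 = 88.00.

88.00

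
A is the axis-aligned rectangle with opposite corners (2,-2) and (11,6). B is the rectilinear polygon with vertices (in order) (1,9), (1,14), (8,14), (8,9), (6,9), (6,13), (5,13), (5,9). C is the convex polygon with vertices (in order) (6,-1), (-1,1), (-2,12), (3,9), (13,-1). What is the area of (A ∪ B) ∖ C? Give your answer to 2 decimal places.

53.59

|A ∪ B| = 103.
|(A ∪ B) ∩ C| = 49.4143.
|(A ∪ B) ∖ C| = 103 − 49.4143 = 53.59.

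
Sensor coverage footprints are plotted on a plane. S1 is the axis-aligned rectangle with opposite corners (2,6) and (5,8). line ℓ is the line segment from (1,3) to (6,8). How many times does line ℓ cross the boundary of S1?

2

The segment meets the boundary at (5,7), (4,6).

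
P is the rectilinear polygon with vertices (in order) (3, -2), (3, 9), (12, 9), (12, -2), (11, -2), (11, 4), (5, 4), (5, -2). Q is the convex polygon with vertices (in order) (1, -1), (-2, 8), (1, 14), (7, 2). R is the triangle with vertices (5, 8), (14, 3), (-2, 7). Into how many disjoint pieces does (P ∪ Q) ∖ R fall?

(P ∪ Q) ∖ R splits into 3 disjoint pieces (area 44.6818, area 43.202, area 5.625).

3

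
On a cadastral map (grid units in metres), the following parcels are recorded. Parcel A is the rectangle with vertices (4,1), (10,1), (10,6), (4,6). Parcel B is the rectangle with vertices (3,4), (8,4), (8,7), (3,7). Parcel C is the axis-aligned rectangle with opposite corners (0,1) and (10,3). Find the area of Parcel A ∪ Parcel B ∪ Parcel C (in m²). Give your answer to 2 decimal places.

45.00

By inclusion–exclusion:
Individual areas: |Parcel A| = 30, |Parcel B| = 15, |Parcel C| = 20.
|Parcel A∩Parcel B|: x∈[4,8], y∈[4,6] → 4·2 = 8.
|Parcel A∩Parcel C|: x∈[4,10], y∈[1,3] → 6·2 = 12.
|Parcel B∩Parcel C| = 0 (no overlap).
|Parcel A∩Parcel B∩Parcel C| = 0.
|Parcel A ∪ Parcel B ∪ Parcel C| = 65 − 20 + 0 = 45.00.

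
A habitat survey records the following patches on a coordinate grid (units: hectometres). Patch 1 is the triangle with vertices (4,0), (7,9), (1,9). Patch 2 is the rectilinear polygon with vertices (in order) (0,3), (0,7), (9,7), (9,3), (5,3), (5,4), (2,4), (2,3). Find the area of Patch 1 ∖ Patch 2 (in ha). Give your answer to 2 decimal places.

|Patch 1| = 27, |Patch 1∩Patch 2| = 11.1667.
|Patch 1 ∖ Patch 2| = |Patch 1| − |Patch 1∩Patch 2| = 27 − 11.1667 = 15.83.

15.83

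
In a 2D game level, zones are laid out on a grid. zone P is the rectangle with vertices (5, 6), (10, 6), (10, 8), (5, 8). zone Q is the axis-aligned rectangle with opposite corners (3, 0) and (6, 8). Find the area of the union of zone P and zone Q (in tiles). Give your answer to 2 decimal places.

32.00

By inclusion–exclusion:
Individual areas: |zone P| = 10, |zone Q| = 24.
|zone P∩zone Q|: x∈[5,6], y∈[6,8] → 1·2 = 2.
|zone P ∪ zone Q| = 34 − 2 = 32.00.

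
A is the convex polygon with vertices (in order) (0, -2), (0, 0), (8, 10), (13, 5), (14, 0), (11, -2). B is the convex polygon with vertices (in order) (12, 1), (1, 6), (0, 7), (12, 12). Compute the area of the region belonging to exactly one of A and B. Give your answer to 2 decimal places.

|A| = 105, |B| = 69, |A∩B| = 39.4933.
|A △ B| = |A| + |B| − 2·|A∩B| = 105 + 69 − 78.9867 = 95.01.

95.01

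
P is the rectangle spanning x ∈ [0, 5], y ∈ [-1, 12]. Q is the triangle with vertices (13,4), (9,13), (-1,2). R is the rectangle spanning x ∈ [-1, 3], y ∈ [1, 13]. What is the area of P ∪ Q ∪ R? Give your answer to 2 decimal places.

129.77

By inclusion–exclusion:
Individual areas: |P| = 65, |Q| = 67, |R| = 48.
|P∩Q| = 16.75.
|P∩R|: x∈[0,3], y∈[1,12] → 3·11 = 33.
|Q∩R| = 7.6571.
|P∩Q∩R| = 7.1786.
|P ∪ Q ∪ R| = 180 − 57.4071 + 7.1786 = 129.77.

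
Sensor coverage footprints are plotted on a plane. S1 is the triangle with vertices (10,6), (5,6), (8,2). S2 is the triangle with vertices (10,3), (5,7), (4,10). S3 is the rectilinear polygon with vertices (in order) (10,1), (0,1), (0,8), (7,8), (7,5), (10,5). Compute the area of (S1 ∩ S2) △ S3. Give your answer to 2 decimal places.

60.93

|S1 ∩ S2| = 1.5818.
|(S1 ∩ S2) ∩ S3| = 0.8246.
|(S1 ∩ S2) △ S3| = 1.5818 + 61 − 1.6492 = 60.93.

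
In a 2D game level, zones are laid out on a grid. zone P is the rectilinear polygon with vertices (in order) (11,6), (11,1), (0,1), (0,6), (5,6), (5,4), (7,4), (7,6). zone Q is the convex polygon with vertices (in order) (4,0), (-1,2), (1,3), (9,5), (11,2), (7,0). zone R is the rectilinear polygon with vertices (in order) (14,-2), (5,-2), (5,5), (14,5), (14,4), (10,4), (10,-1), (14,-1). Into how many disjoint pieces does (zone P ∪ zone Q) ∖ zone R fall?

(zone P ∪ zone Q) ∖ zone R splits into 3 disjoint pieces (area 3, area 27.7, area 4).

3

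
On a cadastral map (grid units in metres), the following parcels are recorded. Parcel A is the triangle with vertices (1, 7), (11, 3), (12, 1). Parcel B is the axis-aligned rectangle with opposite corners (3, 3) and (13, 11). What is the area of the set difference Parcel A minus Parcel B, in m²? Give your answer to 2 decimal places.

|Parcel A| = 8, |Parcel A∩Parcel B| = 5.0424.
|Parcel A ∖ Parcel B| = |Parcel A| − |Parcel A∩Parcel B| = 8 − 5.0424 = 2.96.

2.96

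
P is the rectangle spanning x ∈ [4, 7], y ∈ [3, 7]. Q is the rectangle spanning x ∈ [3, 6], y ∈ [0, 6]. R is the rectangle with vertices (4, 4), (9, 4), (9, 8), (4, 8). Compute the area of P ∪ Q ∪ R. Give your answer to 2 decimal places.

By inclusion–exclusion:
Individual areas: |P| = 12, |Q| = 18, |R| = 20.
|P∩Q|: x∈[4,6], y∈[3,6] → 2·3 = 6.
|P∩R|: x∈[4,7], y∈[4,7] → 3·3 = 9.
|Q∩R|: x∈[4,6], y∈[4,6] → 2·2 = 4.
|P∩Q∩R| = 4.
|P ∪ Q ∪ R| = 50 − 19 + 4 = 35.00.

35.00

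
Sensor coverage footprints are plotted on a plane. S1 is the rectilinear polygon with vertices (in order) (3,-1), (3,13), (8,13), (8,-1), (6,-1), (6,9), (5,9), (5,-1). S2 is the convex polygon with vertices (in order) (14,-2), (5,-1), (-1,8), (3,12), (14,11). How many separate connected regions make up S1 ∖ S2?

S1 ∖ S2 splits into 2 disjoint pieces (area 3, area 6.1364).

2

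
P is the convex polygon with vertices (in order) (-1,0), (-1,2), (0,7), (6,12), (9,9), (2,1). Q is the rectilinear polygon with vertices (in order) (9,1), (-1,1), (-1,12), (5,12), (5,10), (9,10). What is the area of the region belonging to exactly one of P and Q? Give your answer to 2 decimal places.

|P| = 56.5, |Q| = 102, |P∩Q| = 51.4167.
|P △ Q| = |P| + |Q| − 2·|P∩Q| = 56.5 + 102 − 102.8333 = 55.67.

55.67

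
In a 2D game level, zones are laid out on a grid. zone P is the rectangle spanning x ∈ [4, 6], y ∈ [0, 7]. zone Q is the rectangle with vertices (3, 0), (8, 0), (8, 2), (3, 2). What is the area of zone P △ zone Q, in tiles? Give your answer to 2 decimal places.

|zone P∩zone Q|: x∈[4,6], y∈[0,2] → 2·2 = 4.
|zone P △ zone Q| = |zone P| + |zone Q| − 2·|zone P∩zone Q| = 14 + 10 − 8 = 16.00.

16.00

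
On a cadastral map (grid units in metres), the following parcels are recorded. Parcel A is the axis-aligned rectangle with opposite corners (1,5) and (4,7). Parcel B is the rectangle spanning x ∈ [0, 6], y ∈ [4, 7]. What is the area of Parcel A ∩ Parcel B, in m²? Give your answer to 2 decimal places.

6.00

|Parcel A∩Parcel B|: x∈[1,4], y∈[5,7] → 3·2 = 6.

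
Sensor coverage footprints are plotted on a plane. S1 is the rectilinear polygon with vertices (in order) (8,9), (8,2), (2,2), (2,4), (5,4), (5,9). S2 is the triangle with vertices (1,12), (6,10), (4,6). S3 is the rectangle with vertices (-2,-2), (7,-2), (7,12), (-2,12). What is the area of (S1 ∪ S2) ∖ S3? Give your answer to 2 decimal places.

7.00

|S1 ∪ S2| = 38.75.
|(S1 ∪ S2) ∩ S3| = 31.75.
|(S1 ∪ S2) ∖ S3| = 38.75 − 31.75 = 7.00.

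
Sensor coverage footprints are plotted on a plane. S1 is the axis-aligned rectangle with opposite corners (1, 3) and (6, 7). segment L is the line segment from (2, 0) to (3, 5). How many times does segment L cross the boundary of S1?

1

The segment meets the boundary at (2.6,3).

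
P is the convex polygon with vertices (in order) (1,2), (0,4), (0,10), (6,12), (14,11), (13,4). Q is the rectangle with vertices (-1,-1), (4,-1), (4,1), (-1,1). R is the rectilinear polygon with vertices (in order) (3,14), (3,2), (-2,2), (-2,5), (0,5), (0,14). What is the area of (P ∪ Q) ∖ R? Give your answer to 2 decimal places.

|P ∪ Q| = 121.5.
|(P ∪ Q) ∩ R| = 24.1667.
|(P ∪ Q) ∖ R| = 121.5 − 24.1667 = 97.33.

97.33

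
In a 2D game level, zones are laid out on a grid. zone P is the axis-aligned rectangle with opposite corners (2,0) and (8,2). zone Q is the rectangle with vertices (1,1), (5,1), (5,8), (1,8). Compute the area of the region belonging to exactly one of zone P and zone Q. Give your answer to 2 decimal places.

|zone P∩zone Q|: x∈[2,5], y∈[1,2] → 3·1 = 3.
|zone P △ zone Q| = |zone P| + |zone Q| − 2·|zone P∩zone Q| = 12 + 28 − 6 = 34.00.

34.00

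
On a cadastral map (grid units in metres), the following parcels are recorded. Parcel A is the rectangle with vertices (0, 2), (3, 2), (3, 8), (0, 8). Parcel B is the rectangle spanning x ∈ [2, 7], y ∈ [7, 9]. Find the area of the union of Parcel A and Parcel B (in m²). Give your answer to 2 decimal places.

27.00

By inclusion–exclusion:
Individual areas: |Parcel A| = 18, |Parcel B| = 10.
|Parcel A∩Parcel B|: x∈[2,3], y∈[7,8] → 1·1 = 1.
|Parcel A ∪ Parcel B| = 28 − 1 = 27.00.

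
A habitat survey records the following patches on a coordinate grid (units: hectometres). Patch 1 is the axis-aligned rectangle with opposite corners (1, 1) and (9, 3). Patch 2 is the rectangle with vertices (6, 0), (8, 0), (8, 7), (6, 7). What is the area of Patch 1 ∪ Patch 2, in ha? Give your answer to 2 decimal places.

By inclusion–exclusion:
Individual areas: |Patch 1| = 16, |Patch 2| = 14.
|Patch 1∩Patch 2|: x∈[6,8], y∈[1,3] → 2·2 = 4.
|Patch 1 ∪ Patch 2| = 30 − 4 = 26.00.

26.00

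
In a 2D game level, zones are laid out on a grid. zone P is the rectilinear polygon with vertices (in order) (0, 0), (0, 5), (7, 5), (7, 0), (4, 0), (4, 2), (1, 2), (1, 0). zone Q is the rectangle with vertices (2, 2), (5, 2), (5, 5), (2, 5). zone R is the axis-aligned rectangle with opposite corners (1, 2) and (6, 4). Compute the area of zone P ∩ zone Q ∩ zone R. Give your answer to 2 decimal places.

6.00

The intersection is the polygon with vertices (5,2), (4,2), (2,2), (2,4), (5,4).
By the shoelace formula its area is 6.00.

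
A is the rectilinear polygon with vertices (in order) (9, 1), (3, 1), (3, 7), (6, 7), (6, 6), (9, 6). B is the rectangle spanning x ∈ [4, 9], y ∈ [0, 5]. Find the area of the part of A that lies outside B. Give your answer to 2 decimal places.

|A| = 33, |A∩B| = 20.
|A ∖ B| = |A| − |A∩B| = 33 − 20 = 13.00.

13.00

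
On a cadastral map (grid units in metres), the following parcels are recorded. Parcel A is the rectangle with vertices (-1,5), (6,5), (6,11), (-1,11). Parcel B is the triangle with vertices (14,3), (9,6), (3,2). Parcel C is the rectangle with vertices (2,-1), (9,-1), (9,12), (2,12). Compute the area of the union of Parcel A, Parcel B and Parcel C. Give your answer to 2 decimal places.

By inclusion–exclusion:
Individual areas: |Parcel A| = 42, |Parcel B| = 19, |Parcel C| = 91.
|Parcel A∩Parcel B| = 0.
|Parcel A∩Parcel C|: x∈[2,6], y∈[5,11] → 4·6 = 24.
|Parcel B∩Parcel C| = 10.3636.
|Parcel A∩Parcel B∩Parcel C| = 0.
|Parcel A ∪ Parcel B ∪ Parcel C| = 152 − 34.3636 + 0 = 117.64.

117.64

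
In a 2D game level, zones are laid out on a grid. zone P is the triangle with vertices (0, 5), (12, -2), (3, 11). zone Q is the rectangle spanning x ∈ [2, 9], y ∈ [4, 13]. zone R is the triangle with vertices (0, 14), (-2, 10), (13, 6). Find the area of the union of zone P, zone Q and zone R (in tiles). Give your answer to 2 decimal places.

By inclusion–exclusion:
Individual areas: |zone P| = 46.5, |zone Q| = 63, |zone R| = 34.
|zone P∩zone Q| = 22.9615.
|zone P∩zone R| = 3.5123.
|zone Q∩zone R| = 18.3077.
|zone P∩zone Q∩zone R| = 3.5113.
|zone P ∪ zone Q ∪ zone R| = 143.5 − 44.7815 + 3.5113 = 102.23.

102.23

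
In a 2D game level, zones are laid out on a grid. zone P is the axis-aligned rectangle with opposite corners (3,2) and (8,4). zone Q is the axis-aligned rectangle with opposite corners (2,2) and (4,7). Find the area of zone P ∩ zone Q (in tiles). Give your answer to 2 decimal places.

2.00

|zone P∩zone Q|: x∈[3,4], y∈[2,4] → 1·2 = 2.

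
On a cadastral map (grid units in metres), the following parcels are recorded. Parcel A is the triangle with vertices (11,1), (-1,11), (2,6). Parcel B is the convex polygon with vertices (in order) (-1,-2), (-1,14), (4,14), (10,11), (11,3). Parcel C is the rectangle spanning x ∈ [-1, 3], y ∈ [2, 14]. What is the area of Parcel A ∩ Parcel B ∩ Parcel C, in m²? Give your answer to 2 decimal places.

6.11

The intersection is the polygon with vertices (2,6), (-1,11), (3,7.667), (3,5.444).
By the shoelace formula its area is 6.11.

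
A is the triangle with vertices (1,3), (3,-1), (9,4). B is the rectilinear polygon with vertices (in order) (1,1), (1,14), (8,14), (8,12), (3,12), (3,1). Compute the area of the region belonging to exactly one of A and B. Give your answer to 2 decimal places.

46.50

|A| = 17, |B| = 36, |A∩B| = 3.25.
|A △ B| = |A| + |B| − 2·|A∩B| = 17 + 36 − 6.5 = 46.50.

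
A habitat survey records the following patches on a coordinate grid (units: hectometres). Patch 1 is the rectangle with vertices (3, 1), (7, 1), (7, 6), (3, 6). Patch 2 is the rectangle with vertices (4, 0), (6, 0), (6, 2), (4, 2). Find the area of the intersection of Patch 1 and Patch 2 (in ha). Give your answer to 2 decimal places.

2.00

|Patch 1∩Patch 2|: x∈[4,6], y∈[1,2] → 2·1 = 2.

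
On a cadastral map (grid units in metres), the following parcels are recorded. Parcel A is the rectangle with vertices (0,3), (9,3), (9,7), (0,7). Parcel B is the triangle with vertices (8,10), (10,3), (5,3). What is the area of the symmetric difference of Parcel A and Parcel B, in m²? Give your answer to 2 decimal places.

|Parcel A| = 36, |Parcel B| = 17.5, |Parcel A∩Parcel B| = 12.5357.
|Parcel A △ Parcel B| = |Parcel A| + |Parcel B| − 2·|Parcel A∩Parcel B| = 36 + 17.5 − 25.0714 = 28.43.

28.43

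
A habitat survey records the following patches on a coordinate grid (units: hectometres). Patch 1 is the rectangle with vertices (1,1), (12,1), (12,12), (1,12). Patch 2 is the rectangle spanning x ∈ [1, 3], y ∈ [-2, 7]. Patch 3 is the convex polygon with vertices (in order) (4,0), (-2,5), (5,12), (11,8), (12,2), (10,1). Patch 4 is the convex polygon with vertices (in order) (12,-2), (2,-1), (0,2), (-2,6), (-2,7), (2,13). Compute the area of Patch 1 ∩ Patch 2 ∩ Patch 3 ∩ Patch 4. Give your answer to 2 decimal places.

10.65

The intersection is the polygon with vertices (3,1), (2.8,1), (1,2.5), (1,7), (3,7).
By the shoelace formula its area is 10.65.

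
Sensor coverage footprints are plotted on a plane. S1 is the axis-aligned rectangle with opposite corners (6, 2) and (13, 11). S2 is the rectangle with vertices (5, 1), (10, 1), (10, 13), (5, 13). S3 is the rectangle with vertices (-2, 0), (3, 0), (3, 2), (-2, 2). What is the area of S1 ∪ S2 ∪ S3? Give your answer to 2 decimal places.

97.00

By inclusion–exclusion:
Individual areas: |S1| = 63, |S2| = 60, |S3| = 10.
|S1∩S2|: x∈[6,10], y∈[2,11] → 4·9 = 36.
|S1∩S3| = 0 (no overlap).
|S2∩S3| = 0 (no overlap).
|S1∩S2∩S3| = 0.
|S1 ∪ S2 ∪ S3| = 133 − 36 + 0 = 97.00.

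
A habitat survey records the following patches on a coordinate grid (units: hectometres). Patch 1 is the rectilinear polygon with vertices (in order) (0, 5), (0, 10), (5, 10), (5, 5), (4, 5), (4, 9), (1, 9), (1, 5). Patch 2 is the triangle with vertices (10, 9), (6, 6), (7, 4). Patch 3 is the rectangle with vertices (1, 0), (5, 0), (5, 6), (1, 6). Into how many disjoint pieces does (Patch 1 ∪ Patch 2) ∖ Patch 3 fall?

(Patch 1 ∪ Patch 2) ∖ Patch 3 splits into 2 disjoint pieces (area 12, area 5.5).

2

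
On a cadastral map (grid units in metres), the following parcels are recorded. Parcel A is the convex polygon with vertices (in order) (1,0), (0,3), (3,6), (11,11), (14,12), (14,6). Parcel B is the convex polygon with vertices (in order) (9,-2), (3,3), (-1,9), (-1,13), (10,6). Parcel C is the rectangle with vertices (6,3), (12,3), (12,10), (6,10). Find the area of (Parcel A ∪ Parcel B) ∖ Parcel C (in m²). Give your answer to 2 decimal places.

|Parcel A ∪ Parcel B| = 119.1357.
|(Parcel A ∪ Parcel B) ∩ Parcel C| = 34.9985.
|(Parcel A ∪ Parcel B) ∖ Parcel C| = 119.1357 − 34.9985 = 84.14.

84.14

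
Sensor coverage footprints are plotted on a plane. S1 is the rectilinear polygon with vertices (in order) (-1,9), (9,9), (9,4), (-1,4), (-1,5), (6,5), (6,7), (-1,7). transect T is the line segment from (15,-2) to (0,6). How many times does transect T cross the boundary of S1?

The segment meets the boundary at (1.875,5), (3.75,4).

2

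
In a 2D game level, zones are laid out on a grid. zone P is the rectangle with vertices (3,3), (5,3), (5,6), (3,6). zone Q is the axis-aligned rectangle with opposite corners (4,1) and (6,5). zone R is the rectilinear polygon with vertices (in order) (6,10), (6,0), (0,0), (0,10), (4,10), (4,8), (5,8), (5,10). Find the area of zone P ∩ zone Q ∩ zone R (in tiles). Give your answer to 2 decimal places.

2.00

The intersection is the polygon with vertices (4,3), (4,5), (5,5), (5,3).
By the shoelace formula its area is 2.00.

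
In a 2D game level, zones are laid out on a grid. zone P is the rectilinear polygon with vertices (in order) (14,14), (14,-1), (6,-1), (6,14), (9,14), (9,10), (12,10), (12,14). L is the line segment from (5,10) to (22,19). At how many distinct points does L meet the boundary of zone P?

The segment meets the boundary at (12.556,14), (12,13.706), (9,12.118), (6,10.529).

4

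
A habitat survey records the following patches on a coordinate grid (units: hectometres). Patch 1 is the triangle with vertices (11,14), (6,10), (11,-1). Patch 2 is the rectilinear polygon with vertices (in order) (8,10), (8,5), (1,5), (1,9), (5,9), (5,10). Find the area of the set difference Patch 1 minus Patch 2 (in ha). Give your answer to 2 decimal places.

|Patch 1| = 37.5, |Patch 1∩Patch 2| = 4.4.
|Patch 1 ∖ Patch 2| = |Patch 1| − |Patch 1∩Patch 2| = 37.5 − 4.4 = 33.10.

33.10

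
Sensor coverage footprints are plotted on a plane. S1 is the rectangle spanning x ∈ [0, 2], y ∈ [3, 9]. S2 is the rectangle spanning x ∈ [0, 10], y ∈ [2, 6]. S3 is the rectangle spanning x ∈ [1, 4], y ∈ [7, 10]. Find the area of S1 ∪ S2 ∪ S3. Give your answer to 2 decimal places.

53.00

By inclusion–exclusion:
Individual areas: |S1| = 12, |S2| = 40, |S3| = 9.
|S1∩S2|: x∈[0,2], y∈[3,6] → 2·3 = 6.
|S1∩S3|: x∈[1,2], y∈[7,9] → 1·2 = 2.
|S2∩S3| = 0 (no overlap).
|S1∩S2∩S3| = 0.
|S1 ∪ S2 ∪ S3| = 61 − 8 + 0 = 53.00.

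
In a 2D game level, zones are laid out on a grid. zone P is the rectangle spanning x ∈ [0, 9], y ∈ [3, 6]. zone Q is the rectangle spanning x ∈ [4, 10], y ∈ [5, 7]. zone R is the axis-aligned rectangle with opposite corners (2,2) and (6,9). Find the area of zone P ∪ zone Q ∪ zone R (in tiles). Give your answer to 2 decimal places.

By inclusion–exclusion:
Individual areas: |zone P| = 27, |zone Q| = 12, |zone R| = 28.
|zone P∩zone Q|: x∈[4,9], y∈[5,6] → 5·1 = 5.
|zone P∩zone R|: x∈[2,6], y∈[3,6] → 4·3 = 12.
|zone Q∩zone R|: x∈[4,6], y∈[5,7] → 2·2 = 4.
|zone P∩zone Q∩zone R| = 2.
|zone P ∪ zone Q ∪ zone R| = 67 − 21 + 2 = 48.00.

48.00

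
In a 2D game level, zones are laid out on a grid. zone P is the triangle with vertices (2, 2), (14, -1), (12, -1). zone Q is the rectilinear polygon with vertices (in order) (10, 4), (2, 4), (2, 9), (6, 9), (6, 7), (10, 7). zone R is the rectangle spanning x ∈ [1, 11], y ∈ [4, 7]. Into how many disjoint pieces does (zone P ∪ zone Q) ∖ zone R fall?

2

(zone P ∪ zone Q) ∖ zone R splits into 2 disjoint pieces (area 3, area 8).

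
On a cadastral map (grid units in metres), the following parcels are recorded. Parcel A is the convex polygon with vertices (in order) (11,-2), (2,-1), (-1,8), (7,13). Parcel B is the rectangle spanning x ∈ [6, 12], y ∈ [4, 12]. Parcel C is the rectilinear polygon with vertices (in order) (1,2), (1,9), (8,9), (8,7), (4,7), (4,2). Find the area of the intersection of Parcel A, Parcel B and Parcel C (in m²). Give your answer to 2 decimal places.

The intersection is the polygon with vertices (6,9), (8,9), (8,7), (6,7).
By the shoelace formula its area is 4.00.

4.00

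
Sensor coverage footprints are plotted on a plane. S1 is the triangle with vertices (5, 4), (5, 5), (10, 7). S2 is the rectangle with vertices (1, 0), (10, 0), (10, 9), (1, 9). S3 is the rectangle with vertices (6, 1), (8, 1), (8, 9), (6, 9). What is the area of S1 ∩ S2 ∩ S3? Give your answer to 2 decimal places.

1.20

The intersection is the polygon with vertices (8,6.2), (8,5.8), (6,4.6), (6,5.4).
By the shoelace formula its area is 1.20.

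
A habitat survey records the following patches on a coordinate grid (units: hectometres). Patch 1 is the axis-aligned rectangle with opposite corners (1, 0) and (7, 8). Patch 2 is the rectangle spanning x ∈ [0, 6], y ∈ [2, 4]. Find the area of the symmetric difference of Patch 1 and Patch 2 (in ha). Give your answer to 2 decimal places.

40.00

|Patch 1∩Patch 2|: x∈[1,6], y∈[2,4] → 5·2 = 10.
|Patch 1 △ Patch 2| = |Patch 1| + |Patch 2| − 2·|Patch 1∩Patch 2| = 48 + 12 − 20 = 40.00.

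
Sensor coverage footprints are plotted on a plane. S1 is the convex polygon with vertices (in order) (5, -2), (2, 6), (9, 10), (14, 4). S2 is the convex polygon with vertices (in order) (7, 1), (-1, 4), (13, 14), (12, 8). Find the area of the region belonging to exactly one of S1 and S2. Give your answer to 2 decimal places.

|S1| = 76, |S2| = 72.5, |S1∩S2| = 46.7741.
|S1 △ S2| = |S1| + |S2| − 2·|S1∩S2| = 76 + 72.5 − 93.5483 = 54.95.

54.95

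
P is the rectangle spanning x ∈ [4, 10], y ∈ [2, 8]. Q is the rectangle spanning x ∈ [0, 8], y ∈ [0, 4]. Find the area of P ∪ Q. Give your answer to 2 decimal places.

By inclusion–exclusion:
Individual areas: |P| = 36, |Q| = 32.
|P∩Q|: x∈[4,8], y∈[2,4] → 4·2 = 8.
|P ∪ Q| = 68 − 8 = 60.00.

60.00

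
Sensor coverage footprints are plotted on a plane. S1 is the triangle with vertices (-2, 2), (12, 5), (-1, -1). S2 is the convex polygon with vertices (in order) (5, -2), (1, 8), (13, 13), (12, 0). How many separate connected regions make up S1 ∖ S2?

S1 ∖ S2 is a single connected region.

1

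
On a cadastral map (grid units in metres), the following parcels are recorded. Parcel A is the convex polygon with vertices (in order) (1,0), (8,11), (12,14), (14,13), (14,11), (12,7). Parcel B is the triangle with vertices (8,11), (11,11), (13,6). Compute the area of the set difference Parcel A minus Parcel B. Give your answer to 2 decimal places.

|Parcel A| = 59, |Parcel A∩Parcel B| = 7.
|Parcel A ∖ Parcel B| = |Parcel A| − |Parcel A∩Parcel B| = 59 − 7 = 52.00.

52.00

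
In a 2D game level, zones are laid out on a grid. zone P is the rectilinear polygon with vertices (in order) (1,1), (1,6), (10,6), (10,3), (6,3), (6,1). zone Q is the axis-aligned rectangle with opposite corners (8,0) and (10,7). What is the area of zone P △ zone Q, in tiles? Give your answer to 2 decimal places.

39.00

|zone P| = 37, |zone Q| = 14, |zone P∩zone Q| = 6.
|zone P △ zone Q| = |zone P| + |zone Q| − 2·|zone P∩zone Q| = 37 + 14 − 12 = 39.00.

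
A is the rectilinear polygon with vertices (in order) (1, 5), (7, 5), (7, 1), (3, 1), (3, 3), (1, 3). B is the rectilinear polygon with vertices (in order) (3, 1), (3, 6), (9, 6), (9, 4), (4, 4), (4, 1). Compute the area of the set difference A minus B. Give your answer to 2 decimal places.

13.00

|A| = 20, |A∩B| = 7.
|A ∖ B| = |A| − |A∩B| = 20 − 7 = 13.00.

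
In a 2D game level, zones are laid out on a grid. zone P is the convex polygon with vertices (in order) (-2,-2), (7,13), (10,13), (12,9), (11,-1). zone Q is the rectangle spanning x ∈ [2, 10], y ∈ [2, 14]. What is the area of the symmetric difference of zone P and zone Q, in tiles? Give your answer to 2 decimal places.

87.67

|zone P| = 126, |zone Q| = 96, |zone P∩zone Q| = 67.1667.
|zone P △ zone Q| = |zone P| + |zone Q| − 2·|zone P∩zone Q| = 126 + 96 − 134.3333 = 87.67.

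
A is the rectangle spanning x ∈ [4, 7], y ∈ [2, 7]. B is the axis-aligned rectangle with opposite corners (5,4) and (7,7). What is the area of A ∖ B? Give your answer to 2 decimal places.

9.00

|A∩B|: x∈[5,7], y∈[4,7] → 2·3 = 6.
|A| = 15.
|A ∖ B| = |A| − |A∩B| = 15 − 6 = 9.00.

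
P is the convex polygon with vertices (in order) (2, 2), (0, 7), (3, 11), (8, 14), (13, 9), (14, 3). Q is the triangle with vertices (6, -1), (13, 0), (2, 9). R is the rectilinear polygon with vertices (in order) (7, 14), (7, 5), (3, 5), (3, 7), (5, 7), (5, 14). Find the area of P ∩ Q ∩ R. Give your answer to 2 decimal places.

4.88

The intersection is the polygon with vertices (3,6.5), (3,7), (4.444,7), (6.889,5), (3.6,5).
By the shoelace formula its area is 4.88.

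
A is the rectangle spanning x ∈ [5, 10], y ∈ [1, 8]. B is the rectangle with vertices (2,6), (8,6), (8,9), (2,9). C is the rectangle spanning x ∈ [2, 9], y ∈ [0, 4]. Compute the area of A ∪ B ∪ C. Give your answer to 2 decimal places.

63.00

By inclusion–exclusion:
Individual areas: |A| = 35, |B| = 18, |C| = 28.
|A∩B|: x∈[5,8], y∈[6,8] → 3·2 = 6.
|A∩C|: x∈[5,9], y∈[1,4] → 4·3 = 12.
|B∩C| = 0 (no overlap).
|A∩B∩C| = 0.
|A ∪ B ∪ C| = 81 − 18 + 0 = 63.00.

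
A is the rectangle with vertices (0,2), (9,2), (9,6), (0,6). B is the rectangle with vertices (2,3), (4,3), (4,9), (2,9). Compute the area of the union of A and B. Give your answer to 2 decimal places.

By inclusion–exclusion:
Individual areas: |A| = 36, |B| = 12.
|A∩B|: x∈[2,4], y∈[3,6] → 2·3 = 6.
|A ∪ B| = 48 − 6 = 42.00.

42.00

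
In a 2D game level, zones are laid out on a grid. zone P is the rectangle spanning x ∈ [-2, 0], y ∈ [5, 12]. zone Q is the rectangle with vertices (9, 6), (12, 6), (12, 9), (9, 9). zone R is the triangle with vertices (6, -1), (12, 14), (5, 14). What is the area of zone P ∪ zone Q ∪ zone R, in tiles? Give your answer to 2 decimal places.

By inclusion–exclusion:
Individual areas: |zone P| = 14, |zone Q| = 9, |zone R| = 52.5.
|zone P∩zone Q| = 0 (no overlap).
|zone P∩zone R| = 0.
|zone Q∩zone R| = 1.25.
|zone P∩zone Q∩zone R| = 0.
|zone P ∪ zone Q ∪ zone R| = 75.5 − 1.25 + 0 = 74.25.

74.25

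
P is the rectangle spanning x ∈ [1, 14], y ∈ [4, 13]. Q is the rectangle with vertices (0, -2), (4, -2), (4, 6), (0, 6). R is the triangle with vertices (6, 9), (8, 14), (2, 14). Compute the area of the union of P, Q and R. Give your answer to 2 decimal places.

148.40

By inclusion–exclusion:
Individual areas: |P| = 117, |Q| = 32, |R| = 15.
|P∩Q|: x∈[1,4], y∈[4,6] → 3·2 = 6.
|P∩R| = 9.6.
|Q∩R| = 0.
|P∩Q∩R| = 0.
|P ∪ Q ∪ R| = 164 − 15.6 + 0 = 148.40.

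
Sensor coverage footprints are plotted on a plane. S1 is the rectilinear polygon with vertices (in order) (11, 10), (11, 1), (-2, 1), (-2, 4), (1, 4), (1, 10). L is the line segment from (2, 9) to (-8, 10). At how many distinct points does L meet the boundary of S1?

The segment meets the boundary at (1,9.1).

1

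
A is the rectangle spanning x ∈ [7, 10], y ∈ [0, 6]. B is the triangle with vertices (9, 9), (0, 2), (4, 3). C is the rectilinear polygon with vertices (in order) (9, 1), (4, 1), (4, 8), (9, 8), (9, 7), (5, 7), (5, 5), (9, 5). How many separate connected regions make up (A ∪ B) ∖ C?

(A ∪ B) ∖ C splits into 4 disjoint pieces (area 10, area 4.2222, area 2.2063, area 0.2262).

4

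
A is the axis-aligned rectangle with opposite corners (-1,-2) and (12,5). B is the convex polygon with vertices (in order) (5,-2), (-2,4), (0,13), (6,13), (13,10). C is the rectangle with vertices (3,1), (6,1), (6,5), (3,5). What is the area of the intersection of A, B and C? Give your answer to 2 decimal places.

12.00

The intersection is the polygon with vertices (6,5), (6,1), (3,1), (3,5).
By the shoelace formula its area is 12.00.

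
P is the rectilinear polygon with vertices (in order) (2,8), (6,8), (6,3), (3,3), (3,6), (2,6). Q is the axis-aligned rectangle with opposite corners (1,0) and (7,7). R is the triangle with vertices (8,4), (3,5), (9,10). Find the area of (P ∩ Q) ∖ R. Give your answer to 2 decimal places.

|P ∩ Q| = 13.
|(P ∩ Q) ∩ R| = 4.5.
|(P ∩ Q) ∖ R| = 13 − 4.5 = 8.50.

8.50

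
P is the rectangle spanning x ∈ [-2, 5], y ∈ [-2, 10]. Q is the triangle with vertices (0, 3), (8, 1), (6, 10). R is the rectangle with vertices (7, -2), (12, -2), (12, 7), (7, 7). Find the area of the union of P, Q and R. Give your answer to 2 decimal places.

143.17

By inclusion–exclusion:
Individual areas: |P| = 84, |Q| = 34, |R| = 45.
|P∩Q| = 17.7083.
|P∩R| = 0 (no overlap).
|Q∩R| = 2.125.
|P∩Q∩R| = 0.
|P ∪ Q ∪ R| = 163 − 19.8333 + 0 = 143.17.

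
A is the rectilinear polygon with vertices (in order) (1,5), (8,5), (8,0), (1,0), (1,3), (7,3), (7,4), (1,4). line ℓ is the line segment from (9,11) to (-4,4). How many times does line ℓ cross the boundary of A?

0

The segment lies entirely outside A and never meets its boundary.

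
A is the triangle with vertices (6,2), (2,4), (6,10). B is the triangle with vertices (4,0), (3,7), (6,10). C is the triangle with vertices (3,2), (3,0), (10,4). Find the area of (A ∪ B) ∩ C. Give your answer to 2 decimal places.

|A ∪ B| = 19.6281.
|(A ∪ B) ∩ C| = 1.32.

1.32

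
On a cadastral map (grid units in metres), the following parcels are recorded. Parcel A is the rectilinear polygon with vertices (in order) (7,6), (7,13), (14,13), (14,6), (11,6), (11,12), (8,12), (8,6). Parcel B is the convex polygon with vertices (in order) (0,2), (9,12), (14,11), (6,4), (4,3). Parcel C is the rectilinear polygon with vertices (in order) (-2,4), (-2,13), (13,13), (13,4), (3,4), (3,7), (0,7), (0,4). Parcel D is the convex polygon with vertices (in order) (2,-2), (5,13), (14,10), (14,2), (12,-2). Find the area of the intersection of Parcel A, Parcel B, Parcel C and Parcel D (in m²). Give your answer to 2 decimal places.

7.17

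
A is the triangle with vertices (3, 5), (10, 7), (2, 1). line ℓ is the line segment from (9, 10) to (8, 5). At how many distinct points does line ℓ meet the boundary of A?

2

The segment meets the boundary at (8.118,5.588), (8.303,6.515).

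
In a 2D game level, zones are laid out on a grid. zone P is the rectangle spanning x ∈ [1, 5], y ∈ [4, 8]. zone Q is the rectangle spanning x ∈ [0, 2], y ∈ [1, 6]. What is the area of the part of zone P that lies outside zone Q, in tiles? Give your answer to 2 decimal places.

14.00

|zone P∩zone Q|: x∈[1,2], y∈[4,6] → 1·2 = 2.
|zone P| = 16.
|zone P ∖ zone Q| = |zone P| − |zone P∩zone Q| = 16 − 2 = 14.00.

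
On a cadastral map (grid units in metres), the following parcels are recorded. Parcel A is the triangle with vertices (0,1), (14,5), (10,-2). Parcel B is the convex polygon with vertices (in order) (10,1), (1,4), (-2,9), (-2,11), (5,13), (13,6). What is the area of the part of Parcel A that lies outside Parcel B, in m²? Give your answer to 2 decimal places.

|Parcel A| = 41, |Parcel A∩Parcel B| = 9.5491.
|Parcel A ∖ Parcel B| = |Parcel A| − |Parcel A∩Parcel B| = 41 − 9.5491 = 31.45.

31.45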